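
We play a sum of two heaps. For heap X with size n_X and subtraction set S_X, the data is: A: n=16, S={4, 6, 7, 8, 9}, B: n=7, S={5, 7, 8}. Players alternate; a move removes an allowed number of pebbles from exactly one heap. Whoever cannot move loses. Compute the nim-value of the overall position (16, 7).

1

Heap A, S = {4, 6, 7, 8, 9}:
n :  0  1  2  3  4  5  6  7  8  9 10 11 12 13 14 15 16
G :  0  0  0  0  1  1  1  1  2  2  2  2  3  0  0  0  0
G_A(16) = 0.
Heap B, S = {5, 7, 8}:
G(0) = 0
G(1) = mex{} = 0
G(2) = mex{} = 0
G(3) = mex{} = 0
G(4) = mex{} = 0
G(5) = mex{0} = 1
G(6) = mex{0} = 1
G(7) = mex{0,0} = 1
G_B(7) = 1.
Combined Grundy value = 0 ⊕ 1 = 1.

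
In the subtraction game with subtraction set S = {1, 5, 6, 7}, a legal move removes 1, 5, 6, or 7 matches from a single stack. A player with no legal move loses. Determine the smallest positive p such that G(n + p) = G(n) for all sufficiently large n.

12

G(0) = 0
G(1) = mex{0} = 1
G(2) = mex{1} = 0
G(3) = mex{0} = 1
G(4) = mex{1} = 0
G(5) = mex{0,0} = 1
G(6) = mex{1,1,0} = 2
G(7) = mex{2,0,1,0} = 3
G(8) = mex{3,1,0,1} = 2
G(9) = mex{2,0,1,0} = 3
G(10) = mex{3,1,0,1} = 2
G(11) = mex{2,2,1,0} = 3
G(12) = mex{3,3,2,1} = 0
G(13) = mex{0,2,3,2} = 1
G(14) = mex{1,3,2,3} = 0
G(15) = mex{0,2,3,2} = 1
G(16) = mex{1,3,2,3} = 0
G(17) = mex{0,0,3,2} = 1
G(18) = mex{1,1,0,3} = 2
G(19) = mex{2,0,1,0} = 3
G(20) = mex{3,1,0,1} = 2
G(21) = mex{2,0,1,0} = 3
G(22) = mex{3,1,0,1} = 2
G(23) = mex{2,2,1,0} = 3
G(24) = mex{3,3,2,1} = 0
G(25) = mex{0,2,3,2} = 1
G(n+12) = G(n) holds for n = 0,…,6 (a full window of length max(S) = 7), so the sequence is purely periodic with period 12.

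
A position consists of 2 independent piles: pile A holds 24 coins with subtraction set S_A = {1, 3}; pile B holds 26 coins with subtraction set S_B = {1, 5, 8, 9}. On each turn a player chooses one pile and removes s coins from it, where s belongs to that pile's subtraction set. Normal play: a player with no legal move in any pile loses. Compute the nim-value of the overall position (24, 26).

2

Pile A, S = {1, 3}:
n :  0  1  2  3  4  5  6  7  8  9 10 11 12 13 14 15 16 17 18 19 20 21 22 23 24
G :  0  1  0  1  0  1  0  1  0  1  0  1  0  1  0  1  0  1  0  1  0  1  0  1  0
G_A(24) = 0.
Pile B, S = {1, 5, 8, 9}:
n :  0  1  2  3  4  5  6  7  8  9 10 11 12 13 14 15 16 17 18 19 20 21 22 23 24 25 26
G :  0  1  0  1  0  1  0  1  2  3  2  3  2  3  2  3  0  1  0  1  0  1  0  1  2  3  2
G_B(26) = 2.
Combined Grundy value = 0 ⊕ 2 = 2.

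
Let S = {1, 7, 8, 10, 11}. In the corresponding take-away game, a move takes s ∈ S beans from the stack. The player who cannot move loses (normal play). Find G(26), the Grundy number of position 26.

G(0) = 0
G(1) = mex{0} = 1
G(2) = mex{1} = 0
G(3) = mex{0} = 1
G(4) = mex{1} = 0
G(5) = mex{0} = 1
G(6) = mex{1} = 0
G(7) = mex{0,0} = 1
G(8) = mex{1,1,0} = 2
G(9) = mex{2,0,1} = 3
G(10) = mex{3,1,0,0} = 2
G(11) = mex{2,0,1,1,0} = 3
G(12) = mex{3,1,0,0,1} = 2
G(13) = mex{2,0,1,1,0} = 3
G(14) = mex{3,1,0,0,1} = 2
G(15) = mex{2,2,1,1,0} = 3
G(16) = mex{3,3,2,0,1} = 4
G(17) = mex{4,2,3,1,0} = 5
G(18) = mex{5,3,2,2,1} = 0
G(19) = mex{0,2,3,3,2} = 1
G(20) = mex{1,3,2,2,3} = 0
G(21) = mex{0,2,3,3,2} = 1
G(22) = mex{1,3,2,2,3} = 0
G(23) = mex{0,4,3,3,2} = 1
G(24) = mex{1,5,4,2,3} = 0
G(25) = mex{0,0,5,3,2} = 1
G(26) = mex{1,1,0,4,3} = 2

2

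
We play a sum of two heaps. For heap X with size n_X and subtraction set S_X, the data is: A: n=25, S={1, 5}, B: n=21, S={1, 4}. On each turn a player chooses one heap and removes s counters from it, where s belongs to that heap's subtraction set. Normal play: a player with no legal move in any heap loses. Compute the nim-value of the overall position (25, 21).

0

Heap A, S = {1, 5}:
n :  0  1  2  3  4  5  6  7  8  9 10 11 12 13 14 15 16 17 18 19 20 21 22 23 24 25
G :  0  1  0  1  0  1  0  1  0  1  0  1  0  1  0  1  0  1  0  1  0  1  0  1  0  1
G_A(25) = 1.
Heap B, S = {1, 4}:
n :  0  1  2  3  4  5  6  7  8  9 10 11 12 13 14 15 16 17 18 19 20 21
G :  0  1  0  1  2  0  1  0  1  2  0  1  0  1  2  0  1  0  1  2  0  1
G_B(21) = 1.
Combined Grundy value = 1 ⊕ 1 = 0.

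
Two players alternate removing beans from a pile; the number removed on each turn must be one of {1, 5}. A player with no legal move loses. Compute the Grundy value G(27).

1

G(0) = 0
G(1) = mex{0} = 1
G(2) = mex{1} = 0
G(3) = mex{0} = 1
G(4) = mex{1} = 0
G(5) = mex{0,0} = 1
G(6) = mex{1,1} = 0
G(7) = mex{0,0} = 1
G(8) = mex{1,1} = 0
G(9) = mex{0,0} = 1
G(10) = mex{1,1} = 0
G(11) = mex{0,0} = 1
G(12) = mex{1,1} = 0
G(13) = mex{0,0} = 1
G(14) = mex{1,1} = 0
G(15) = mex{0,0} = 1
G(16) = mex{1,1} = 0
G(17) = mex{0,0} = 1
G(18) = mex{1,1} = 0
G(19) = mex{0,0} = 1
G(20) = mex{1,1} = 0
G(21) = mex{0,0} = 1
G(22) = mex{1,1} = 0
G(23) = mex{0,0} = 1
G(24) = mex{1,1} = 0
G(25) = mex{0,0} = 1
G(26) = mex{1,1} = 0
G(27) = mex{0,0} = 1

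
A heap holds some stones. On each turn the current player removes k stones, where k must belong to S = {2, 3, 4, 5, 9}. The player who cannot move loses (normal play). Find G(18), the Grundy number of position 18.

n :  0  1  2  3  4  5  6  7  8  9 10 11 12 13 14 15 16 17 18
G :  0  0  1  1  2  2  3  0  0  1  1  2  2  3  0  0  1  1  2

2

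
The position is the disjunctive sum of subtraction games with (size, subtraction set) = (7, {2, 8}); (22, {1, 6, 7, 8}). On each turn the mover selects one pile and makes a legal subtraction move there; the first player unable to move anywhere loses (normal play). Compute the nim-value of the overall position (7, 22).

Pile A, S = {2, 8}:
n : 0 1 2 3 4 5 6 7
G : 0 0 1 1 0 0 1 1
G_A(7) = 1.
Pile B, S = {1, 6, 7, 8}:
G(0) = 0
G(1) = mex{0} = 1
G(2) = mex{1} = 0
G(3) = mex{0} = 1
G(4) = mex{1} = 0
G(5) = mex{0} = 1
G(6) = mex{1,0} = 2
G(7) = mex{2,1,0} = 3
G(8) = mex{3,0,1,0} = 2
G(9) = mex{2,1,0,1} = 3
G(10) = mex{3,0,1,0} = 2
G(11) = mex{2,1,0,1} = 3
G(12) = mex{3,2,1,0} = 4
G(13) = mex{4,3,2,1} = 0
G(14) = mex{0,2,3,2} = 1
G(15) = mex{1,3,2,3} = 0
G(16) = mex{0,2,3,2} = 1
G(17) = mex{1,3,2,3} = 0
G(18) = mex{0,4,3,2} = 1
G(19) = mex{1,0,4,3} = 2
G(20) = mex{2,1,0,4} = 3
G(21) = mex{3,0,1,0} = 2
G(22) = mex{2,1,0,1} = 3
G_B(22) = 3.
Combined Grundy value = 1 ⊕ 3 = 2.

2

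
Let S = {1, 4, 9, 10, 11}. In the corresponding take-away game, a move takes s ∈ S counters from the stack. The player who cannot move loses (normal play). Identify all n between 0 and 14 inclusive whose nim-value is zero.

0, 2, 5, 7

G(0) = 0
G(1) = mex{0} = 1
G(2) = mex{1} = 0
G(3) = mex{0} = 1
G(4) = mex{1,0} = 2
G(5) = mex{2,1} = 0
G(6) = mex{0,0} = 1
G(7) = mex{1,1} = 0
G(8) = mex{0,2} = 1
G(9) = mex{1,0,0} = 2
G(10) = mex{2,1,1,0} = 3
G(11) = mex{3,0,0,1,0} = 2
G(12) = mex{2,1,1,0,1} = 3
G(13) = mex{3,2,2,1,0} = 4
G(14) = mex{4,3,0,2,1} = 5
P-positions are exactly the n with G(n) = 0.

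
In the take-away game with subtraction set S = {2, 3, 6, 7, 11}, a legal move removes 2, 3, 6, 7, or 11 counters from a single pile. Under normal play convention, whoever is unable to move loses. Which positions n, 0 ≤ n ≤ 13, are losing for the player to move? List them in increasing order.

G(0) = 0
G(1) = mex{} = 0
G(2) = mex{0} = 1
G(3) = mex{0,0} = 1
G(4) = mex{1,0} = 2
G(5) = mex{1,1} = 0
G(6) = mex{2,1,0} = 3
G(7) = mex{0,2,0,0} = 1
G(8) = mex{3,0,1,0} = 2
G(9) = mex{1,3,1,1} = 0
G(10) = mex{2,1,2,1} = 0
G(11) = mex{0,2,0,2,0} = 1
G(12) = mex{0,0,3,0,0} = 1
G(13) = mex{1,0,1,3,1} = 2
P-positions are exactly the n with G(n) = 0.

0, 1, 5, 9, 10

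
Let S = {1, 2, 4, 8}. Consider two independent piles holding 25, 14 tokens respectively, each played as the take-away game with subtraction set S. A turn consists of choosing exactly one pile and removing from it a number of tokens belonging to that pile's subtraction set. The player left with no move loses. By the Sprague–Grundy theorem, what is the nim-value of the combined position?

3

All piles use S = {1, 2, 4, 8}:
n :  0  1  2  3  4  5  6  7  8  9 10 11 12 13 14 15 16 17 18 19 20 21 22 23 24 25
G :  0  1  2  0  1  2  0  1  2  0  1  2  0  1  2  0  1  2  0  1  2  0  1  2  0  1
Pile A: G(25) = 1.
Pile B: G(14) = 2.
Combined Grundy value = 1 ⊕ 2 = 3.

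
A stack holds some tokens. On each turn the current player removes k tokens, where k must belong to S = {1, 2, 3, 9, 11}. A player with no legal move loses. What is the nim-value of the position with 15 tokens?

3

n :  0  1  2  3  4  5  6  7  8  9 10 11 12 13 14 15
G :  0  1  2  3  0  1  2  3  0  1  2  3  0  1  2  3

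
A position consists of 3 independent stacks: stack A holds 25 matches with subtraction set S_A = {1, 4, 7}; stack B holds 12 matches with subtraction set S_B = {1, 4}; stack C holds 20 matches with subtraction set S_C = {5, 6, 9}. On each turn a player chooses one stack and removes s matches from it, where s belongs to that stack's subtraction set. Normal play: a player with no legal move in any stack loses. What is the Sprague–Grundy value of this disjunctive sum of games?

Stack A, S = {1, 4, 7}:
G(0) = 0
G(1) = mex{0} = 1
G(2) = mex{1} = 0
G(3) = mex{0} = 1
G(4) = mex{1,0} = 2
G(5) = mex{2,1} = 0
G(6) = mex{0,0} = 1
G(7) = mex{1,1,0} = 2
G(8) = mex{2,2,1} = 0
G(9) = mex{0,0,0} = 1
G(10) = mex{1,1,1} = 0
G(11) = mex{0,2,2} = 1
G(12) = mex{1,0,0} = 2
G(13) = mex{2,1,1} = 0
G(14) = mex{0,0,2} = 1
G(15) = mex{1,1,0} = 2
G(16) = mex{2,2,1} = 0
G(17) = mex{0,0,0} = 1
G(18) = mex{1,1,1} = 0
G(19) = mex{0,2,2} = 1
G(20) = mex{1,0,0} = 2
G(21) = mex{2,1,1} = 0
G(22) = mex{0,0,2} = 1
G(23) = mex{1,1,0} = 2
G(24) = mex{2,2,1} = 0
G(25) = mex{0,0,0} = 1
G_A(25) = 1.
Stack B, S = {1, 4}:
G(0) = 0
G(1) = mex{0} = 1
G(2) = mex{1} = 0
G(3) = mex{0} = 1
G(4) = mex{1,0} = 2
G(5) = mex{2,1} = 0
G(6) = mex{0,0} = 1
G(7) = mex{1,1} = 0
G(8) = mex{0,2} = 1
G(9) = mex{1,0} = 2
G(10) = mex{2,1} = 0
G(11) = mex{0,0} = 1
G(12) = mex{1,1} = 0
G_B(12) = 0.
Stack C, S = {5, 6, 9}:
G(0) = 0
G(1) = mex{} = 0
G(2) = mex{} = 0
G(3) = mex{} = 0
G(4) = mex{} = 0
G(5) = mex{0} = 1
G(6) = mex{0,0} = 1
G(7) = mex{0,0} = 1
G(8) = mex{0,0} = 1
G(9) = mex{0,0,0} = 1
G(10) = mex{1,0,0} = 2
G(11) = mex{1,1,0} = 2
G(12) = mex{1,1,0} = 2
G(13) = mex{1,1,0} = 2
G(14) = mex{1,1,1} = 0
G(15) = mex{2,1,1} = 0
G(16) = mex{2,2,1} = 0
G(17) = mex{2,2,1} = 0
G(18) = mex{2,2,1} = 0
G(19) = mex{0,2,2} = 1
G(20) = mex{0,0,2} = 1
G_C(20) = 1.
Combined Grundy value = 1 ⊕ 0 ⊕ 1 = 0.

0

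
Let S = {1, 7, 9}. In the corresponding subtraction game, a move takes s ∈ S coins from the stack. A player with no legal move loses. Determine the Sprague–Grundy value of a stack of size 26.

0

G(0) = 0
G(1) = mex{0} = 1
G(2) = mex{1} = 0
G(3) = mex{0} = 1
G(4) = mex{1} = 0
G(5) = mex{0} = 1
G(6) = mex{1} = 0
G(7) = mex{0,0} = 1
G(8) = mex{1,1} = 0
G(9) = mex{0,0,0} = 1
G(10) = mex{1,1,1} = 0
G(11) = mex{0,0,0} = 1
G(12) = mex{1,1,1} = 0
G(13) = mex{0,0,0} = 1
G(14) = mex{1,1,1} = 0
G(15) = mex{0,0,0} = 1
G(16) = mex{1,1,1} = 0
G(17) = mex{0,0,0} = 1
G(18) = mex{1,1,1} = 0
G(19) = mex{0,0,0} = 1
G(20) = mex{1,1,1} = 0
G(21) = mex{0,0,0} = 1
G(22) = mex{1,1,1} = 0
G(23) = mex{0,0,0} = 1
G(24) = mex{1,1,1} = 0
G(25) = mex{0,0,0} = 1
G(26) = mex{1,1,1} = 0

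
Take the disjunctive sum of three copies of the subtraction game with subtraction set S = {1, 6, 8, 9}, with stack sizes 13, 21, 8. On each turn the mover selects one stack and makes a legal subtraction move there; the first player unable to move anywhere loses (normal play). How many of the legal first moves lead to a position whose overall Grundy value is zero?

All stacks use S = {1, 6, 8, 9}:
n :  0  1  2  3  4  5  6  7  8  9 10 11 12 13 14 15 16 17 18 19 20 21
G :  0  1  0  1  0  1  2  0  1  2  3  2  3  2  0  1  2  0  1  0  1  0
Stack A: G(13) = 2.
Stack B: G(21) = 0.
Stack C: G(8) = 1.
Combined Grundy value = 2 ⊕ 0 ⊕ 1 = 3.
A winning move leaves total XOR = 0, i.e. changes one component's Grundy value g to g ⊕ X where X is the current total.
Stack A: need g' = 2⊕3 = 1. Options: 13−1→G=3, 13−6→G=0, 13−8→G=1, 13−9→G=0. Hits: 1.
Stack B: need g' = 0⊕3 = 3. Options: 21−1→G=1, 21−6→G=1, 21−8→G=2, 21−9→G=3. Hits: 1.
Stack C: need g' = 1⊕3 = 2. Options: 8−1→G=0, 8−6→G=0, 8−8→G=0. Hits: 0.

2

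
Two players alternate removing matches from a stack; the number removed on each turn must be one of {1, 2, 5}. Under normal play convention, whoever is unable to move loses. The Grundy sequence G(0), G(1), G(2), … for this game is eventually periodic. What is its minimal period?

3

G(0) = 0
G(1) = mex{0} = 1
G(2) = mex{1,0} = 2
G(3) = mex{2,1} = 0
G(4) = mex{0,2} = 1
G(5) = mex{1,0,0} = 2
G(6) = mex{2,1,1} = 0
G(7) = mex{0,2,2} = 1
G(8) = mex{1,0,0} = 2
G(9) = mex{2,1,1} = 0
G(10) = mex{0,2,2} = 1
G(11) = mex{1,0,0} = 2
G(12) = mex{2,1,1} = 0
G(13) = mex{0,2,2} = 1
G(14) = mex{1,0,0} = 2
G(n+3) = G(n) holds for n = 0,…,4 (a full window of length max(S) = 5), so the sequence is purely periodic with period 3.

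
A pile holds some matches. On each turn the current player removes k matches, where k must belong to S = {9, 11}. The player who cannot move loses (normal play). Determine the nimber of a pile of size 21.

G(0) = 0
G(1) = mex{} = 0
G(2) = mex{} = 0
G(3) = mex{} = 0
G(4) = mex{} = 0
G(5) = mex{} = 0
G(6) = mex{} = 0
G(7) = mex{} = 0
G(8) = mex{} = 0
G(9) = mex{0} = 1
G(10) = mex{0} = 1
G(11) = mex{0,0} = 1
G(12) = mex{0,0} = 1
G(13) = mex{0,0} = 1
G(14) = mex{0,0} = 1
G(15) = mex{0,0} = 1
G(16) = mex{0,0} = 1
G(17) = mex{0,0} = 1
G(18) = mex{1,0} = 2
G(19) = mex{1,0} = 2
G(20) = mex{1,1} = 0
G(21) = mex{1,1} = 0

0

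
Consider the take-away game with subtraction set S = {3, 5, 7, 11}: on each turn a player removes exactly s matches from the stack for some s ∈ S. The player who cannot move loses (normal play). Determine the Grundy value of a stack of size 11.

3

G(0) = 0
G(1) = mex{} = 0
G(2) = mex{} = 0
G(3) = mex{0} = 1
G(4) = mex{0} = 1
G(5) = mex{0,0} = 1
G(6) = mex{1,0} = 2
G(7) = mex{1,0,0} = 2
G(8) = mex{1,1,0} = 2
G(9) = mex{2,1,0} = 3
G(10) = mex{2,1,1} = 0
G(11) = mex{2,2,1,0} = 3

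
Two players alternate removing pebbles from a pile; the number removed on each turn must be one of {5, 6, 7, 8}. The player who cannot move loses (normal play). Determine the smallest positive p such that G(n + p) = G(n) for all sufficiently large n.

G(0) = 0
G(1) = mex{} = 0
G(2) = mex{} = 0
G(3) = mex{} = 0
G(4) = mex{} = 0
G(5) = mex{0} = 1
G(6) = mex{0,0} = 1
G(7) = mex{0,0,0} = 1
G(8) = mex{0,0,0,0} = 1
G(9) = mex{0,0,0,0} = 1
G(10) = mex{1,0,0,0} = 2
G(11) = mex{1,1,0,0} = 2
G(12) = mex{1,1,1,0} = 2
G(13) = mex{1,1,1,1} = 0
G(14) = mex{1,1,1,1} = 0
G(15) = mex{2,1,1,1} = 0
G(16) = mex{2,2,1,1} = 0
G(17) = mex{2,2,2,1} = 0
G(18) = mex{0,2,2,2} = 1
G(19) = mex{0,0,2,2} = 1
G(20) = mex{0,0,0,2} = 1
G(21) = mex{0,0,0,0} = 1
G(22) = mex{0,0,0,0} = 1
G(23) = mex{1,0,0,0} = 2
G(24) = mex{1,1,0,0} = 2
G(25) = mex{1,1,1,0} = 2
G(26) = mex{1,1,1,1} = 0
G(27) = mex{1,1,1,1} = 0
G(n+13) = G(n) holds for n = 0,…,7 (a full window of length max(S) = 8), so the sequence is purely periodic with period 13.

13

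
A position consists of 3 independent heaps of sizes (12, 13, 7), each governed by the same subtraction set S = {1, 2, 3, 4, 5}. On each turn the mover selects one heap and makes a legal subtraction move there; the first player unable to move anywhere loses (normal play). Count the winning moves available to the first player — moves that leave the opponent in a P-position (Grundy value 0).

0

All heaps use S = {1, 2, 3, 4, 5}:
n :  0  1  2  3  4  5  6  7  8  9 10 11 12 13
G :  0  1  2  3  4  5  0  1  2  3  4  5  0  1
Heap A: G(12) = 0.
Heap B: G(13) = 1.
Heap C: G(7) = 1.
Combined Grundy value = 0 ⊕ 1 ⊕ 1 = 0.
A winning move leaves total XOR = 0, i.e. changes one component's Grundy value g to g ⊕ X where X is the current total.
Heap A: target g' = 0⊕0 = 0, but every legal move changes the Grundy value (mex property), so 0 moves.
Heap B: target g' = 1⊕0 = 1, but every legal move changes the Grundy value (mex property), so 0 moves.
Heap C: target g' = 1⊕0 = 1, but every legal move changes the Grundy value (mex property), so 0 moves.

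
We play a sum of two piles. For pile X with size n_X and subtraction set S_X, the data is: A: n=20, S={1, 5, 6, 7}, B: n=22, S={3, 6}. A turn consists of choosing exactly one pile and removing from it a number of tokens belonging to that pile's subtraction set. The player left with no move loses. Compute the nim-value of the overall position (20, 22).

3

Pile A, S = {1, 5, 6, 7}:
G(0) = 0
G(1) = mex{0} = 1
G(2) = mex{1} = 0
G(3) = mex{0} = 1
G(4) = mex{1} = 0
G(5) = mex{0,0} = 1
G(6) = mex{1,1,0} = 2
G(7) = mex{2,0,1,0} = 3
G(8) = mex{3,1,0,1} = 2
G(9) = mex{2,0,1,0} = 3
G(10) = mex{3,1,0,1} = 2
G(11) = mex{2,2,1,0} = 3
G(12) = mex{3,3,2,1} = 0
G(13) = mex{0,2,3,2} = 1
G(14) = mex{1,3,2,3} = 0
G(15) = mex{0,2,3,2} = 1
G(16) = mex{1,3,2,3} = 0
G(17) = mex{0,0,3,2} = 1
G(18) = mex{1,1,0,3} = 2
G(19) = mex{2,0,1,0} = 3
G(20) = mex{3,1,0,1} = 2
G_A(20) = 2.
Pile B, S = {3, 6}:
n :  0  1  2  3  4  5  6  7  8  9 10 11 12 13 14 15 16 17 18 19 20 21 22
G :  0  0  0  1  1  1  2  2  2  0  0  0  1  1  1  2  2  2  0  0  0  1  1
G_B(22) = 1.
Combined Grundy value = 2 ⊕ 1 = 3.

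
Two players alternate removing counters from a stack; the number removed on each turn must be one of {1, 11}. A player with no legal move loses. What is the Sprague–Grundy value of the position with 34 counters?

0

G(0) = 0
G(1) = mex{0} = 1
G(2) = mex{1} = 0
G(3) = mex{0} = 1
G(4) = mex{1} = 0
G(5) = mex{0} = 1
G(6) = mex{1} = 0
G(7) = mex{0} = 1
G(8) = mex{1} = 0
G(9) = mex{0} = 1
G(10) = mex{1} = 0
G(11) = mex{0,0} = 1
G(12) = mex{1,1} = 0
G(13) = mex{0,0} = 1
G(14) = mex{1,1} = 0
G(15) = mex{0,0} = 1
G(16) = mex{1,1} = 0
G(17) = mex{0,0} = 1
G(18) = mex{1,1} = 0
G(19) = mex{0,0} = 1
G(20) = mex{1,1} = 0
G(21) = mex{0,0} = 1
G(22) = mex{1,1} = 0
G(23) = mex{0,0} = 1
G(24) = mex{1,1} = 0
G(25) = mex{0,0} = 1
G(26) = mex{1,1} = 0
G(27) = mex{0,0} = 1
G(28) = mex{1,1} = 0
G(29) = mex{0,0} = 1
G(30) = mex{1,1} = 0
G(31) = mex{0,0} = 1
G(32) = mex{1,1} = 0
G(33) = mex{0,0} = 1
G(34) = mex{1,1} = 0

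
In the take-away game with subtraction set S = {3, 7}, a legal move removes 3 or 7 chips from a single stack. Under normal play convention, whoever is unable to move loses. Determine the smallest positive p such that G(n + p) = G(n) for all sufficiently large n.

10

n :  0  1  2  3  4  5  6  7  8  9 10 11 12 13 14 15 16 17 18 19 20 21
G :  0  0  0  1  1  1  0  2  2  1  0  0  0  1  1  1  0  2  2  1  0  0
G(n+10) = G(n) holds for n = 0,…,6 (a full window of length max(S) = 7), so the sequence is purely periodic with period 10.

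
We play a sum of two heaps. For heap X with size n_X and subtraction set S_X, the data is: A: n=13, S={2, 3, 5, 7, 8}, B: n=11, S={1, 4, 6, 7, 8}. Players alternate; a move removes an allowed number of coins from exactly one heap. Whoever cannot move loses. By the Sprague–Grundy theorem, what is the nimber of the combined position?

Heap A, S = {2, 3, 5, 7, 8}:
G(0) = 0
G(1) = mex{} = 0
G(2) = mex{0} = 1
G(3) = mex{0,0} = 1
G(4) = mex{1,0} = 2
G(5) = mex{1,1,0} = 2
G(6) = mex{2,1,0} = 3
G(7) = mex{2,2,1,0} = 3
G(8) = mex{3,2,1,0,0} = 4
G(9) = mex{3,3,2,1,0} = 4
G(10) = mex{4,3,2,1,1} = 0
G(11) = mex{4,4,3,2,1} = 0
G(12) = mex{0,4,3,2,2} = 1
G(13) = mex{0,0,4,3,2} = 1
G_A(13) = 1.
Heap B, S = {1, 4, 6, 7, 8}:
n :  0  1  2  3  4  5  6  7  8  9 10 11
G :  0  1  0  1  2  0  1  2  3  2  3  4
G_B(11) = 4.
Combined Grundy value = 1 ⊕ 4 = 5.

5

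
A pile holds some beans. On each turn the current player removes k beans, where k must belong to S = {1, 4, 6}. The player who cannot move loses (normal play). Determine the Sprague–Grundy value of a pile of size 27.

0

G(0) = 0
G(1) = mex{0} = 1
G(2) = mex{1} = 0
G(3) = mex{0} = 1
G(4) = mex{1,0} = 2
G(5) = mex{2,1} = 0
G(6) = mex{0,0,0} = 1
G(7) = mex{1,1,1} = 0
G(8) = mex{0,2,0} = 1
G(9) = mex{1,0,1} = 2
G(10) = mex{2,1,2} = 0
G(11) = mex{0,0,0} = 1
G(12) = mex{1,1,1} = 0
G(13) = mex{0,2,0} = 1
G(14) = mex{1,0,1} = 2
G(15) = mex{2,1,2} = 0
G(16) = mex{0,0,0} = 1
G(17) = mex{1,1,1} = 0
G(18) = mex{0,2,0} = 1
G(19) = mex{1,0,1} = 2
G(20) = mex{2,1,2} = 0
G(21) = mex{0,0,0} = 1
G(22) = mex{1,1,1} = 0
G(23) = mex{0,2,0} = 1
G(24) = mex{1,0,1} = 2
G(25) = mex{2,1,2} = 0
G(26) = mex{0,0,0} = 1
G(27) = mex{1,1,1} = 0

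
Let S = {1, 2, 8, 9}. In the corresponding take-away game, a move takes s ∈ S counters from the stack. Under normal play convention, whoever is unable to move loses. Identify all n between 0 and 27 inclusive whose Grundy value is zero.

n :  0  1  2  3  4  5  6  7  8  9 10 11 12 13 14 15 16 17 18 19 20 21 22 23 24 25 26 27
G :  0  1  2  0  1  2  0  1  2  3  0  1  2  0  1  2  0  1  2  3  0  1  2  0  1  2  0  1
P-positions are exactly the n with G(n) = 0.

0, 3, 6, 10, 13, 16, 20, 23, 26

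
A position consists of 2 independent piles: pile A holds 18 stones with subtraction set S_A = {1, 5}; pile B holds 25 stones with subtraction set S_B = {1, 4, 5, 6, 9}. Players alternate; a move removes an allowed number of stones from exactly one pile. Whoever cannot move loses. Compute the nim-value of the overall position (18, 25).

Pile A, S = {1, 5}:
n :  0  1  2  3  4  5  6  7  8  9 10 11 12 13 14 15 16 17 18
G :  0  1  0  1  0  1  0  1  0  1  0  1  0  1  0  1  0  1  0
G_A(18) = 0.
Pile B, S = {1, 4, 5, 6, 9}:
G(0) = 0
G(1) = mex{0} = 1
G(2) = mex{1} = 0
G(3) = mex{0} = 1
G(4) = mex{1,0} = 2
G(5) = mex{2,1,0} = 3
G(6) = mex{3,0,1,0} = 2
G(7) = mex{2,1,0,1} = 3
G(8) = mex{3,2,1,0} = 4
G(9) = mex{4,3,2,1,0} = 5
G(10) = mex{5,2,3,2,1} = 0
G(11) = mex{0,3,2,3,0} = 1
G(12) = mex{1,4,3,2,1} = 0
G(13) = mex{0,5,4,3,2} = 1
G(14) = mex{1,0,5,4,3} = 2
G(15) = mex{2,1,0,5,2} = 3
G(16) = mex{3,0,1,0,3} = 2
G(17) = mex{2,1,0,1,4} = 3
G(18) = mex{3,2,1,0,5} = 4
G(19) = mex{4,3,2,1,0} = 5
G(20) = mex{5,2,3,2,1} = 0
G(21) = mex{0,3,2,3,0} = 1
G(22) = mex{1,4,3,2,1} = 0
G(23) = mex{0,5,4,3,2} = 1
G(24) = mex{1,0,5,4,3} = 2
G(25) = mex{2,1,0,5,2} = 3
G_B(25) = 3.
Combined Grundy value = 0 ⊕ 3 = 3.

3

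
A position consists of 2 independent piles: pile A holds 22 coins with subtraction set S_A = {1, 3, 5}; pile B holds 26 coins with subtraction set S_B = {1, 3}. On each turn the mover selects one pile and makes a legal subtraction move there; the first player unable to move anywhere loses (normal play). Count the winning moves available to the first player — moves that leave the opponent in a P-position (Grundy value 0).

Pile A, S = {1, 3, 5}:
G(0) = 0
G(1) = mex{0} = 1
G(2) = mex{1} = 0
G(3) = mex{0,0} = 1
G(4) = mex{1,1} = 0
G(5) = mex{0,0,0} = 1
G(6) = mex{1,1,1} = 0
G(7) = mex{0,0,0} = 1
G(8) = mex{1,1,1} = 0
G(9) = mex{0,0,0} = 1
G(10) = mex{1,1,1} = 0
G(11) = mex{0,0,0} = 1
G(12) = mex{1,1,1} = 0
G(13) = mex{0,0,0} = 1
G(14) = mex{1,1,1} = 0
G(15) = mex{0,0,0} = 1
G(16) = mex{1,1,1} = 0
G(17) = mex{0,0,0} = 1
G(18) = mex{1,1,1} = 0
G(19) = mex{0,0,0} = 1
G(20) = mex{1,1,1} = 0
G(21) = mex{0,0,0} = 1
G(22) = mex{1,1,1} = 0
G_A(22) = 0.
Pile B, S = {1, 3}:
G(0) = 0
G(1) = mex{0} = 1
G(2) = mex{1} = 0
G(3) = mex{0,0} = 1
G(4) = mex{1,1} = 0
G(5) = mex{0,0} = 1
G(6) = mex{1,1} = 0
G(7) = mex{0,0} = 1
G(8) = mex{1,1} = 0
G(9) = mex{0,0} = 1
G(10) = mex{1,1} = 0
G(11) = mex{0,0} = 1
G(12) = mex{1,1} = 0
G(13) = mex{0,0} = 1
G(14) = mex{1,1} = 0
G(15) = mex{0,0} = 1
G(16) = mex{1,1} = 0
G(17) = mex{0,0} = 1
G(18) = mex{1,1} = 0
G(19) = mex{0,0} = 1
G(20) = mex{1,1} = 0
G(21) = mex{0,0} = 1
G(22) = mex{1,1} = 0
G(23) = mex{0,0} = 1
G(24) = mex{1,1} = 0
G(25) = mex{0,0} = 1
G(26) = mex{1,1} = 0
G_B(26) = 0.
Combined Grundy value = 0 ⊕ 0 = 0.
A winning move leaves total XOR = 0, i.e. changes one component's Grundy value g to g ⊕ X where X is the current total.
Pile A: target g' = 0⊕0 = 0, but every legal move changes the Grundy value (mex property), so 0 moves.
Pile B: target g' = 0⊕0 = 0, but every legal move changes the Grundy value (mex property), so 0 moves.

0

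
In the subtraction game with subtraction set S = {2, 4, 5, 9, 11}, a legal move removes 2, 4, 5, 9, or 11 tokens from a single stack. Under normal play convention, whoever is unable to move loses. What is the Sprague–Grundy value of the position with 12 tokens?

2

n :  0  1  2  3  4  5  6  7  8  9 10 11 12
G :  0  0  1  1  2  2  3  0  0  1  1  2  2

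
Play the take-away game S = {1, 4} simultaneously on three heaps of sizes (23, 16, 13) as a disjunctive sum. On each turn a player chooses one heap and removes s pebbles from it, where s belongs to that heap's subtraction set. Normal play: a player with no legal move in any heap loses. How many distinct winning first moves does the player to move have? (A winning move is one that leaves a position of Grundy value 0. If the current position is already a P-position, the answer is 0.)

4

All heaps use S = {1, 4}:
n :  0  1  2  3  4  5  6  7  8  9 10 11 12 13 14 15 16 17 18 19 20 21 22 23
G :  0  1  0  1  2  0  1  0  1  2  0  1  0  1  2  0  1  0  1  2  0  1  0  1
Heap A: G(23) = 1.
Heap B: G(16) = 1.
Heap C: G(13) = 1.
Combined Grundy value = 1 ⊕ 1 ⊕ 1 = 1.
A winning move leaves total XOR = 0, i.e. changes one component's Grundy value g to g ⊕ X where X is the current total.
Heap A: need g' = 1⊕1 = 0. Options: 23−1→G=0, 23−4→G=2. Hits: 1.
Heap B: need g' = 1⊕1 = 0. Options: 16−1→G=0, 16−4→G=0. Hits: 2.
Heap C: need g' = 1⊕1 = 0. Options: 13−1→G=0, 13−4→G=2. Hits: 1.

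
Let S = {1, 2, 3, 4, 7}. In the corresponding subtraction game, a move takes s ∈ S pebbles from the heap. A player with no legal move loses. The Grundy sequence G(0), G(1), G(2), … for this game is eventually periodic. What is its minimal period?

n :  0  1  2  3  4  5  6  7  8  9 10 11 12 13 14
G :  0  1  2  3  4  0  1  2  3  4  0  1  2  3  4
G(n+5) = G(n) holds for n = 0,…,6 (a full window of length max(S) = 7), so the sequence is purely periodic with period 5.

5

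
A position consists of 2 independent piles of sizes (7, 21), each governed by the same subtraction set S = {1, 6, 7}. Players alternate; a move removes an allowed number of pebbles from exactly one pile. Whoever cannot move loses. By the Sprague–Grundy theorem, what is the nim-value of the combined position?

0

All piles use S = {1, 6, 7}:
n :  0  1  2  3  4  5  6  7  8  9 10 11 12 13 14 15 16 17 18 19 20 21
G :  0  1  0  1  0  1  2  3  2  3  2  3  0  1  0  1  0  1  2  3  2  3
Pile A: G(7) = 3.
Pile B: G(21) = 3.
Combined Grundy value = 3 ⊕ 3 = 0.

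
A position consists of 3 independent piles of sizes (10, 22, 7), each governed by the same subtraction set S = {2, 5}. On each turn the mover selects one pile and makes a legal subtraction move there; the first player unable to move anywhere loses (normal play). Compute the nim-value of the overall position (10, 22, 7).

All piles use S = {2, 5}:
n :  0  1  2  3  4  5  6  7  8  9 10 11 12 13 14 15 16 17 18 19 20 21 22
G :  0  0  1  1  0  2  1  0  0  1  1  0  2  1  0  0  1  1  0  2  1  0  0
Pile A: G(10) = 1.
Pile B: G(22) = 0.
Pile C: G(7) = 0.
Combined Grundy value = 1 ⊕ 0 ⊕ 0 = 1.

1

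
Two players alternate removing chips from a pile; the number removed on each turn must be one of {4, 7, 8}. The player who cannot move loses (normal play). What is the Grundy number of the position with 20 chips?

2

n :  0  1  2  3  4  5  6  7  8  9 10 11 12 13 14 15 16 17 18 19 20
G :  0  0  0  0  1  1  1  1  2  2  2  2  0  0  0  0  1  1  1  1  2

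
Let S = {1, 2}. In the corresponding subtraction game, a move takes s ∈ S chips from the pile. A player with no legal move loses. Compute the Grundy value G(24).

n :  0  1  2  3  4  5  6  7  8  9 10 11 12 13 14 15 16 17 18 19 20 21 22 23 24
G :  0  1  2  0  1  2  0  1  2  0  1  2  0  1  2  0  1  2  0  1  2  0  1  2  0

0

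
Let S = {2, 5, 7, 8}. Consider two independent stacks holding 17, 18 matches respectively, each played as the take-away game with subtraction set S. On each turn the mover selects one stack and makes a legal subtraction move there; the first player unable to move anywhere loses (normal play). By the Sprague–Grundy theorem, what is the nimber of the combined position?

All stacks use S = {2, 5, 7, 8}:
G(0) = 0
G(1) = mex{} = 0
G(2) = mex{0} = 1
G(3) = mex{0} = 1
G(4) = mex{1} = 0
G(5) = mex{1,0} = 2
G(6) = mex{0,0} = 1
G(7) = mex{2,1,0} = 3
G(8) = mex{1,1,0,0} = 2
G(9) = mex{3,0,1,0} = 2
G(10) = mex{2,2,1,1} = 0
G(11) = mex{2,1,0,1} = 3
G(12) = mex{0,3,2,0} = 1
G(13) = mex{3,2,1,2} = 0
G(14) = mex{1,2,3,1} = 0
G(15) = mex{0,0,2,3} = 1
G(16) = mex{0,3,2,2} = 1
G(17) = mex{1,1,0,2} = 3
G(18) = mex{1,0,3,0} = 2
Stack A: G(17) = 3.
Stack B: G(18) = 2.
Combined Grundy value = 3 ⊕ 2 = 1.

1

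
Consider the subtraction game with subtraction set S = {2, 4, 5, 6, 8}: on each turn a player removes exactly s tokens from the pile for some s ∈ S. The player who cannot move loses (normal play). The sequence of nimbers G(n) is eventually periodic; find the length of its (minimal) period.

10

G(0) = 0
G(1) = mex{} = 0
G(2) = mex{0} = 1
G(3) = mex{0} = 1
G(4) = mex{1,0} = 2
G(5) = mex{1,0,0} = 2
G(6) = mex{2,1,0,0} = 3
G(7) = mex{2,1,1,0} = 3
G(8) = mex{3,2,1,1,0} = 4
G(9) = mex{3,2,2,1,0} = 4
G(10) = mex{4,3,2,2,1} = 0
G(11) = mex{4,3,3,2,1} = 0
G(12) = mex{0,4,3,3,2} = 1
G(13) = mex{0,4,4,3,2} = 1
G(14) = mex{1,0,4,4,3} = 2
G(15) = mex{1,0,0,4,3} = 2
G(16) = mex{2,1,0,0,4} = 3
G(17) = mex{2,1,1,0,4} = 3
G(18) = mex{3,2,1,1,0} = 4
G(19) = mex{3,2,2,1,0} = 4
G(20) = mex{4,3,2,2,1} = 0
G(21) = mex{4,3,3,2,1} = 0
G(n+10) = G(n) holds for n = 0,…,7 (a full window of length max(S) = 8), so the sequence is purely periodic with period 10.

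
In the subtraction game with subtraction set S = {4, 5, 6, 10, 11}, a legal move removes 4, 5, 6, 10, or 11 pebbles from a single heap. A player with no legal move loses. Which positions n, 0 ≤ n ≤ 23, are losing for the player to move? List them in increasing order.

n :  0  1  2  3  4  5  6  7  8  9 10 11 12 13 14 15 16 17 18 19 20 21 22 23
G :  0  0  0  0  1  1  1  1  2  2  2  2  3  3  3  0  0  0  0  1  1  1  1  2
P-positions are exactly the n with G(n) = 0.

0, 1, 2, 3, 15, 16, 17, 18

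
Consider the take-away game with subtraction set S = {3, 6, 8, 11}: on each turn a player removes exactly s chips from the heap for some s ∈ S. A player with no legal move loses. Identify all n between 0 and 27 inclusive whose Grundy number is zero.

0, 1, 2, 14, 15, 16

G(0) = 0
G(1) = mex{} = 0
G(2) = mex{} = 0
G(3) = mex{0} = 1
G(4) = mex{0} = 1
G(5) = mex{0} = 1
G(6) = mex{1,0} = 2
G(7) = mex{1,0} = 2
G(8) = mex{1,0,0} = 2
G(9) = mex{2,1,0} = 3
G(10) = mex{2,1,0} = 3
G(11) = mex{2,1,1,0} = 3
G(12) = mex{3,2,1,0} = 4
G(13) = mex{3,2,1,0} = 4
G(14) = mex{3,2,2,1} = 0
G(15) = mex{4,3,2,1} = 0
G(16) = mex{4,3,2,1} = 0
G(17) = mex{0,3,3,2} = 1
G(18) = mex{0,4,3,2} = 1
G(19) = mex{0,4,3,2} = 1
G(20) = mex{1,0,4,3} = 2
G(21) = mex{1,0,4,3} = 2
G(22) = mex{1,0,0,3} = 2
G(23) = mex{2,1,0,4} = 3
G(24) = mex{2,1,0,4} = 3
G(25) = mex{2,1,1,0} = 3
G(26) = mex{3,2,1,0} = 4
G(27) = mex{3,2,1,0} = 4
P-positions are exactly the n with G(n) = 0.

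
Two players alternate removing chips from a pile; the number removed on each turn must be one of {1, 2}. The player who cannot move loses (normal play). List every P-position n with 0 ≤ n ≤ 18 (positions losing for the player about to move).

n :  0  1  2  3  4  5  6  7  8  9 10 11 12 13 14 15 16 17 18
G :  0  1  2  0  1  2  0  1  2  0  1  2  0  1  2  0  1  2  0
P-positions are exactly the n with G(n) = 0.

0, 3, 6, 9, 12, 15, 18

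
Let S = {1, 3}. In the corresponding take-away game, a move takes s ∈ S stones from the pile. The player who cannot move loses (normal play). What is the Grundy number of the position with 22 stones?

n :  0  1  2  3  4  5  6  7  8  9 10 11 12 13 14 15 16 17 18 19 20 21 22
G :  0  1  0  1  0  1  0  1  0  1  0  1  0  1  0  1  0  1  0  1  0  1  0

0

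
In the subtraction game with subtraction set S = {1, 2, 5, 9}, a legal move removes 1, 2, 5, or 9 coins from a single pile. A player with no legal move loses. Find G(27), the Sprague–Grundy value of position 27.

1

n :  0  1  2  3  4  5  6  7  8  9 10 11 12 13 14 15 16 17 18 19 20 21 22 23 24 25 26 27
G :  0  1  2  0  1  2  0  1  2  3  0  1  2  0  1  2  0  1  2  3  0  1  2  0  1  2  0  1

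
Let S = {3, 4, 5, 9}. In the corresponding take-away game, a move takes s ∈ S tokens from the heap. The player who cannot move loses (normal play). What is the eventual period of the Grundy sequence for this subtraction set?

14

n :  0  1  2  3  4  5  6  7  8  9 10 11 12 13 14 15 16 17 18 19 20 21 22 23 24 25 26 27 28 29
G :  0  0  0  1  1  1  2  2  0  3  3  1  4  2  0  0  0  1  1  1  2  2  0  3  3  1  4  2  0  0
G(n+14) = G(n) holds for n = 0,…,8 (a full window of length max(S) = 9), so the sequence is purely periodic with period 14.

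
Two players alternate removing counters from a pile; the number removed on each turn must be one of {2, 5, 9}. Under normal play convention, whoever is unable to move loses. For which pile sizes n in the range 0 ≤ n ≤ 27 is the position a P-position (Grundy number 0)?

G(0) = 0
G(1) = mex{} = 0
G(2) = mex{0} = 1
G(3) = mex{0} = 1
G(4) = mex{1} = 0
G(5) = mex{1,0} = 2
G(6) = mex{0,0} = 1
G(7) = mex{2,1} = 0
G(8) = mex{1,1} = 0
G(9) = mex{0,0,0} = 1
G(10) = mex{0,2,0} = 1
G(11) = mex{1,1,1} = 0
G(12) = mex{1,0,1} = 2
G(13) = mex{0,0,0} = 1
G(14) = mex{2,1,2} = 0
G(15) = mex{1,1,1} = 0
G(16) = mex{0,0,0} = 1
G(17) = mex{0,2,0} = 1
G(18) = mex{1,1,1} = 0
G(19) = mex{1,0,1} = 2
G(20) = mex{0,0,0} = 1
G(21) = mex{2,1,2} = 0
G(22) = mex{1,1,1} = 0
G(23) = mex{0,0,0} = 1
G(24) = mex{0,2,0} = 1
G(25) = mex{1,1,1} = 0
G(26) = mex{1,0,1} = 2
G(27) = mex{0,0,0} = 1
P-positions are exactly the n with G(n) = 0.

0, 1, 4, 7, 8, 11, 14, 15, 18, 21, 22, 25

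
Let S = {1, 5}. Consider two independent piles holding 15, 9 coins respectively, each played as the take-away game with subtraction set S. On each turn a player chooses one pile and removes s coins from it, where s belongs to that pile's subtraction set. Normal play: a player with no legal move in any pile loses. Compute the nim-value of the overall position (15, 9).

0

All piles use S = {1, 5}:
G(0) = 0
G(1) = mex{0} = 1
G(2) = mex{1} = 0
G(3) = mex{0} = 1
G(4) = mex{1} = 0
G(5) = mex{0,0} = 1
G(6) = mex{1,1} = 0
G(7) = mex{0,0} = 1
G(8) = mex{1,1} = 0
G(9) = mex{0,0} = 1
G(10) = mex{1,1} = 0
G(11) = mex{0,0} = 1
G(12) = mex{1,1} = 0
G(13) = mex{0,0} = 1
G(14) = mex{1,1} = 0
G(15) = mex{0,0} = 1
Pile A: G(15) = 1.
Pile B: G(9) = 1.
Combined Grundy value = 1 ⊕ 1 = 0.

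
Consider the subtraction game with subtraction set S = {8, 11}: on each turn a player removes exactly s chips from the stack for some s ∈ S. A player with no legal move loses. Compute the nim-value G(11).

1

n :  0  1  2  3  4  5  6  7  8  9 10 11
G :  0  0  0  0  0  0  0  0  1  1  1  1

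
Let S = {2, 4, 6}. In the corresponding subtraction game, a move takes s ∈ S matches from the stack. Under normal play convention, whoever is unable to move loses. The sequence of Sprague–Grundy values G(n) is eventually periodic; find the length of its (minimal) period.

8

G(0) = 0
G(1) = mex{} = 0
G(2) = mex{0} = 1
G(3) = mex{0} = 1
G(4) = mex{1,0} = 2
G(5) = mex{1,0} = 2
G(6) = mex{2,1,0} = 3
G(7) = mex{2,1,0} = 3
G(8) = mex{3,2,1} = 0
G(9) = mex{3,2,1} = 0
G(10) = mex{0,3,2} = 1
G(11) = mex{0,3,2} = 1
G(12) = mex{1,0,3} = 2
G(13) = mex{1,0,3} = 2
G(14) = mex{2,1,0} = 3
G(15) = mex{2,1,0} = 3
G(16) = mex{3,2,1} = 0
G(17) = mex{3,2,1} = 0
G(n+8) = G(n) holds for n = 0,…,5 (a full window of length max(S) = 6), so the sequence is purely periodic with period 8.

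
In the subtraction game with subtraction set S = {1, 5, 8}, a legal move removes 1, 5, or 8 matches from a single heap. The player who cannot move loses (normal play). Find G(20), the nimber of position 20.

1

G(0) = 0
G(1) = mex{0} = 1
G(2) = mex{1} = 0
G(3) = mex{0} = 1
G(4) = mex{1} = 0
G(5) = mex{0,0} = 1
G(6) = mex{1,1} = 0
G(7) = mex{0,0} = 1
G(8) = mex{1,1,0} = 2
G(9) = mex{2,0,1} = 3
G(10) = mex{3,1,0} = 2
G(11) = mex{2,0,1} = 3
G(12) = mex{3,1,0} = 2
G(13) = mex{2,2,1} = 0
G(14) = mex{0,3,0} = 1
G(15) = mex{1,2,1} = 0
G(16) = mex{0,3,2} = 1
G(17) = mex{1,2,3} = 0
G(18) = mex{0,0,2} = 1
G(19) = mex{1,1,3} = 0
G(20) = mex{0,0,2} = 1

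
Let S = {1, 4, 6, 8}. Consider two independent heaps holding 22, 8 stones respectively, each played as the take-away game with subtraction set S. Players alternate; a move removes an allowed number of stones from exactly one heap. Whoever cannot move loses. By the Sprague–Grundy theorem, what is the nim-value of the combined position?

All heaps use S = {1, 4, 6, 8}:
n :  0  1  2  3  4  5  6  7  8  9 10 11 12 13 14 15 16 17 18 19 20 21 22
G :  0  1  0  1  2  0  1  0  1  2  3  2  0  1  0  1  2  0  1  0  1  2  3
Heap A: G(22) = 3.
Heap B: G(8) = 1.
Combined Grundy value = 3 ⊕ 1 = 2.

2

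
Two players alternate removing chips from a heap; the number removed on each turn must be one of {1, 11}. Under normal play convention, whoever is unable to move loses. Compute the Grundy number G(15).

1

G(0) = 0
G(1) = mex{0} = 1
G(2) = mex{1} = 0
G(3) = mex{0} = 1
G(4) = mex{1} = 0
G(5) = mex{0} = 1
G(6) = mex{1} = 0
G(7) = mex{0} = 1
G(8) = mex{1} = 0
G(9) = mex{0} = 1
G(10) = mex{1} = 0
G(11) = mex{0,0} = 1
G(12) = mex{1,1} = 0
G(13) = mex{0,0} = 1
G(14) = mex{1,1} = 0
G(15) = mex{0,0} = 1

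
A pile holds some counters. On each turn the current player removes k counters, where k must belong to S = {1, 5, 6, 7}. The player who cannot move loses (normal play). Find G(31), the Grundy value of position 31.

G(0) = 0
G(1) = mex{0} = 1
G(2) = mex{1} = 0
G(3) = mex{0} = 1
G(4) = mex{1} = 0
G(5) = mex{0,0} = 1
G(6) = mex{1,1,0} = 2
G(7) = mex{2,0,1,0} = 3
G(8) = mex{3,1,0,1} = 2
G(9) = mex{2,0,1,0} = 3
G(10) = mex{3,1,0,1} = 2
G(11) = mex{2,2,1,0} = 3
G(12) = mex{3,3,2,1} = 0
G(13) = mex{0,2,3,2} = 1
G(14) = mex{1,3,2,3} = 0
G(15) = mex{0,2,3,2} = 1
G(16) = mex{1,3,2,3} = 0
G(17) = mex{0,0,3,2} = 1
G(18) = mex{1,1,0,3} = 2
G(19) = mex{2,0,1,0} = 3
G(20) = mex{3,1,0,1} = 2
G(21) = mex{2,0,1,0} = 3
G(22) = mex{3,1,0,1} = 2
G(23) = mex{2,2,1,0} = 3
G(24) = mex{3,3,2,1} = 0
G(25) = mex{0,2,3,2} = 1
G(26) = mex{1,3,2,3} = 0
G(27) = mex{0,2,3,2} = 1
G(28) = mex{1,3,2,3} = 0
G(29) = mex{0,0,3,2} = 1
G(30) = mex{1,1,0,3} = 2
G(31) = mex{2,0,1,0} = 3

3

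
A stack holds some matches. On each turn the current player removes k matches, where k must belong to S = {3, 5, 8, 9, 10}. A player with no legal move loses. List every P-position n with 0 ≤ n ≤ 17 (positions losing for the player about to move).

n :  0  1  2  3  4  5  6  7  8  9 10 11 12 13 14 15 16 17
G :  0  0  0  1  1  1  2  2  2  3  3  3  4  0  0  0  1  1
P-positions are exactly the n with G(n) = 0.

0, 1, 2, 13, 14, 15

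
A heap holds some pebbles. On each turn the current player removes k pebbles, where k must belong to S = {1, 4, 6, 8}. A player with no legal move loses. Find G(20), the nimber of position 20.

1

G(0) = 0
G(1) = mex{0} = 1
G(2) = mex{1} = 0
G(3) = mex{0} = 1
G(4) = mex{1,0} = 2
G(5) = mex{2,1} = 0
G(6) = mex{0,0,0} = 1
G(7) = mex{1,1,1} = 0
G(8) = mex{0,2,0,0} = 1
G(9) = mex{1,0,1,1} = 2
G(10) = mex{2,1,2,0} = 3
G(11) = mex{3,0,0,1} = 2
G(12) = mex{2,1,1,2} = 0
G(13) = mex{0,2,0,0} = 1
G(14) = mex{1,3,1,1} = 0
G(15) = mex{0,2,2,0} = 1
G(16) = mex{1,0,3,1} = 2
G(17) = mex{2,1,2,2} = 0
G(18) = mex{0,0,0,3} = 1
G(19) = mex{1,1,1,2} = 0
G(20) = mex{0,2,0,0} = 1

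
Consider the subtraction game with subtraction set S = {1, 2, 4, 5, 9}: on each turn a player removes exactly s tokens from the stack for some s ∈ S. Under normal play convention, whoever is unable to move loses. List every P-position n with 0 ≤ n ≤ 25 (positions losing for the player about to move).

0, 3, 6, 13, 16, 19

n :  0  1  2  3  4  5  6  7  8  9 10 11 12 13 14 15 16 17 18 19 20 21 22 23 24 25
G :  0  1  2  0  1  2  0  1  2  3  4  5  3  0  1  2  0  1  2  0  1  2  3  4  5  3
P-positions are exactly the n with G(n) = 0.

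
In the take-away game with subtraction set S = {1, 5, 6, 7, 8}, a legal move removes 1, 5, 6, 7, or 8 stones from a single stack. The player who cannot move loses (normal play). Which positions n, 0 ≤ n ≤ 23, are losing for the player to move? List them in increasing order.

0, 2, 4, 13, 15, 17

G(0) = 0
G(1) = mex{0} = 1
G(2) = mex{1} = 0
G(3) = mex{0} = 1
G(4) = mex{1} = 0
G(5) = mex{0,0} = 1
G(6) = mex{1,1,0} = 2
G(7) = mex{2,0,1,0} = 3
G(8) = mex{3,1,0,1,0} = 2
G(9) = mex{2,0,1,0,1} = 3
G(10) = mex{3,1,0,1,0} = 2
G(11) = mex{2,2,1,0,1} = 3
G(12) = mex{3,3,2,1,0} = 4
G(13) = mex{4,2,3,2,1} = 0
G(14) = mex{0,3,2,3,2} = 1
G(15) = mex{1,2,3,2,3} = 0
G(16) = mex{0,3,2,3,2} = 1
G(17) = mex{1,4,3,2,3} = 0
G(18) = mex{0,0,4,3,2} = 1
G(19) = mex{1,1,0,4,3} = 2
G(20) = mex{2,0,1,0,4} = 3
G(21) = mex{3,1,0,1,0} = 2
G(22) = mex{2,0,1,0,1} = 3
G(23) = mex{3,1,0,1,0} = 2
P-positions are exactly the n with G(n) = 0.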